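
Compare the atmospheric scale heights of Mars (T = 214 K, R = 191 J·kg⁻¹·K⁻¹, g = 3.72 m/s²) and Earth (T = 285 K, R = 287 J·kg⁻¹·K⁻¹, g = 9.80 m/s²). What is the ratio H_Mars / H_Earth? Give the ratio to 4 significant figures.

H = RT/g for each body.
H_Mars = 191 × 214 / 3.72 = 10988 m.
H_Earth = 287 × 285 / 9.80 = 8346.4 m.
H_Mars/H_Earth = 10988/8346.4 = 1.3165.

H_Mars/H_Earth ≈ 1.316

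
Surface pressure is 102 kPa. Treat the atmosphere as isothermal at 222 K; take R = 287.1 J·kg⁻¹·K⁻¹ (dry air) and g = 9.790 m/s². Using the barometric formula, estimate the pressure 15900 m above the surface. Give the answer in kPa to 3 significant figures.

P ≈ 8.87 kPa

Scale height: H = RT/g = 287.1 × 222 / 9.790 = 6510.3 m.
Barometric formula: P = P₀ exp(−z/H).
z/H = 15900/6510.3 = 2.4423; exp(−2.4423) = 0.086961.
P = 102 × 0.086961 = 8.8700 kPa.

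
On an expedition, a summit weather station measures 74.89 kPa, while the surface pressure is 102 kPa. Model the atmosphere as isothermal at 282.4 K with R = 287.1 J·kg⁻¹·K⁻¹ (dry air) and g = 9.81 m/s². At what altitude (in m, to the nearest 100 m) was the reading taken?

z ≈ 2600 m

Scale height: H = RT/g = 287.1 × 282.4 / 9.81 = 8264.7 m.
Invert the barometric formula: z = H ln(P₀/P).
P₀/P = 102/74.89 = 1.3620; ln(1.3620) = 0.30895.
z = 8264.7 × 0.30895 = 2553.4 m.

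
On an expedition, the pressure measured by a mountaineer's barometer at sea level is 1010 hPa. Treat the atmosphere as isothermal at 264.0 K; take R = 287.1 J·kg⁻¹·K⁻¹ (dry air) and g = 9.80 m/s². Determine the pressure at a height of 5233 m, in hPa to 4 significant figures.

Scale height: H = RT/g = 287.1 × 264.0 / 9.80 = 7734.1 m.
Barometric formula: P = P₀ exp(−z/H).
z/H = 5233.0/7734.1 = 0.67661; exp(−0.67661) = 0.50834.
P = 1010 × 0.50834 = 513.42 hPa.

P ≈ 513.4 hPa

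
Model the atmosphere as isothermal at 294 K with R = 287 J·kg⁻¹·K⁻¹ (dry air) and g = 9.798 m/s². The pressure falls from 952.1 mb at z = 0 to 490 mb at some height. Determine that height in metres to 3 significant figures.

z ≈ 5720 m

Scale height: H = RT/g = 287 × 294 / 9.798 = 8611.8 m.
Invert the barometric formula: z = H ln(P₀/P).
P₀/P = 952.1/490 = 1.9431; ln(1.9431) = 0.66428.
z = 8611.8 × 0.66428 = 5720.6 m.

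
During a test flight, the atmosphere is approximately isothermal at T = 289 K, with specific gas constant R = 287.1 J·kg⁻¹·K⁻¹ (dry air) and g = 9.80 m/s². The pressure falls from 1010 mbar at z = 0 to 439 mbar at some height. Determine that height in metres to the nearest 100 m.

z ≈ 7100 m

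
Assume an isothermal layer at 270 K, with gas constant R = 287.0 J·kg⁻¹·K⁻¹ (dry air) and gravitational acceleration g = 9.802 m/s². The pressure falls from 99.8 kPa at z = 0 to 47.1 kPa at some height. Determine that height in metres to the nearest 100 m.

Scale height: H = RT/g = 287.0 × 270 / 9.802 = 7905.5 m.
Invert the barometric formula: z = H ln(P₀/P).
P₀/P = 99.8/47.1 = 2.1189; ln(2.1189) = 0.75090.
z = 7905.5 × 0.75090 = 5936.2 m.

z ≈ 5900 m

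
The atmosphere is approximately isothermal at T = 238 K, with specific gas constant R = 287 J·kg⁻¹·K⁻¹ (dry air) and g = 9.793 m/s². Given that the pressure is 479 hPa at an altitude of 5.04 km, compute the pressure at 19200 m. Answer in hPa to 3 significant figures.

P ≈ 62.9 hPa

Scale height: H = RT/g = 287 × 238 / 9.793 = 6975.0 m.
Between two levels, P₂ = P₁ exp(−Δz/H) with Δz = z₂ − z₁.
Δz = 19200 − 5040.0 = 14160 m; Δz/H = 14160/6975.0 = 2.0301.
P₂ = 479 × exp(−2.0301) = 479 × 0.13132 = 62.902 hPa.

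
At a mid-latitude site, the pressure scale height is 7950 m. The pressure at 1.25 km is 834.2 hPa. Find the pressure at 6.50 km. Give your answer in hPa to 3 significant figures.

P ≈ 431 hPa

Between two levels, P₂ = P₁ exp(−Δz/H) with Δz = z₂ − z₁.
Δz = 6500.0 − 1250.0 = 5250.0 m; Δz/H = 5250.0/7950.0 = 0.66038.
P₂ = 834.2 × exp(−0.66038) = 834.2 × 0.51665 = 430.99 hPa.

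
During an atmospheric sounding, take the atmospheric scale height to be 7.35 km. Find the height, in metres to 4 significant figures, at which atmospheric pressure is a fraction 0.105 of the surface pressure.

z ≈ 16570 m

Set P/P₀ = exp(−z/H) = 0.105, so z = −H ln(0.105).
−ln(0.105) = 2.2538; z = 7350.0 × 2.2538 = 16565 m.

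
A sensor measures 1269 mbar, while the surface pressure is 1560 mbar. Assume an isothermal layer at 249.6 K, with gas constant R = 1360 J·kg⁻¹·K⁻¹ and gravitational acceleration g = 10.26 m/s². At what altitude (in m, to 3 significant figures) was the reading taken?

Scale height: H = RT/g = 1360 × 249.6 / 10.26 = 33085 m.
Invert the barometric formula: z = H ln(P₀/P).
P₀/P = 1560/1269 = 1.2293; ln(1.2293) = 0.20644.
z = 33085 × 0.20644 = 6830.1 m.

z ≈ 6830 m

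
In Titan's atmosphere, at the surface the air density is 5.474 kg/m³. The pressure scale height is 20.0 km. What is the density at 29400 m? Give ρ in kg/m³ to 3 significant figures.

ρ ≈ 1.26 kg/m³

In an isothermal atmosphere, density decays like pressure: ρ = ρ₀ exp(−z/H).
z/H = 29400/20000 = 1.4700; exp(−1.4700) = 0.22993.
ρ = 5.474 × 0.22993 = 1.2586 kg/m³.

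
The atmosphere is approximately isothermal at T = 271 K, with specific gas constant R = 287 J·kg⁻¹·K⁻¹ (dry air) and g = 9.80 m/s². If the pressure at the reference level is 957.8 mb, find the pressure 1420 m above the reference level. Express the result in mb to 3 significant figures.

Scale height: H = RT/g = 287 × 271 / 9.80 = 7936.4 m.
Barometric formula: P = P₀ exp(−z/H).
z/H = 1420.0/7936.4 = 0.17892; exp(−0.17892) = 0.83617.
P = 957.8 × 0.83617 = 800.88 mb.

P ≈ 801 mb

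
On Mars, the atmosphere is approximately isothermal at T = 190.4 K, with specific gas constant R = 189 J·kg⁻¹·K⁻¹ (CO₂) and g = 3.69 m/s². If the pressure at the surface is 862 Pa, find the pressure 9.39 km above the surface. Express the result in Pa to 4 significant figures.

Scale height: H = RT/g = 189 × 190.4 / 3.69 = 9752.2 m.
Barometric formula: P = P₀ exp(−z/H).
z/H = 9390.0/9752.2 = 0.96286; exp(−0.96286) = 0.38180.
P = 862 × 0.38180 = 329.11 Pa.

P ≈ 329.1 Pa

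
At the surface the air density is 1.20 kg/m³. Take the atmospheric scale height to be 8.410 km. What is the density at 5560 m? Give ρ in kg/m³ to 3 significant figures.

ρ ≈ 0.620 kg/m³

In an isothermal atmosphere, density decays like pressure: ρ = ρ₀ exp(−z/H).
z/H = 5560.0/8410.0 = 0.66112; exp(−0.66112) = 0.51627.
ρ = 1.20 × 0.51627 = 0.61952 kg/m³.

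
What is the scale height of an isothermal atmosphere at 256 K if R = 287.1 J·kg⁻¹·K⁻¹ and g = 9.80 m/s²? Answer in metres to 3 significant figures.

The scale height of an isothermal atmosphere is H = RT/g.
H = 287.1 × 256 / 9.80 = 73498/9.80 = 7499.8 m.

H ≈ 7500 m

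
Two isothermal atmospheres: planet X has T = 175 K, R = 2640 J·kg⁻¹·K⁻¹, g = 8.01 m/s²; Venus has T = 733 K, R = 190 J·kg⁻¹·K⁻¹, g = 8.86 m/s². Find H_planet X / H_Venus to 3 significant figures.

H_planet X/H_Venus ≈ 3.67

H = RT/g for each body.
H_planet X = 2640 × 175 / 8.01 = 57678 m.
H_Venus = 190 × 733 / 8.86 = 15719 m.
H_planet X/H_Venus = 57678/15719 = 3.6693.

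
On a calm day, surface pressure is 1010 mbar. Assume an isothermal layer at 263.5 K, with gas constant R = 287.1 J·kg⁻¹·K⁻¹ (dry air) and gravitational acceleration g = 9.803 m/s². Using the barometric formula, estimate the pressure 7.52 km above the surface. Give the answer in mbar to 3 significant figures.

P ≈ 381 mbar

Scale height: H = RT/g = 287.1 × 263.5 / 9.803 = 7717.1 m.
Barometric formula: P = P₀ exp(−z/H).
z/H = 7520.0/7717.1 = 0.97446; exp(−0.97446) = 0.37740.
P = 1010 × 0.37740 = 381.17 mbar.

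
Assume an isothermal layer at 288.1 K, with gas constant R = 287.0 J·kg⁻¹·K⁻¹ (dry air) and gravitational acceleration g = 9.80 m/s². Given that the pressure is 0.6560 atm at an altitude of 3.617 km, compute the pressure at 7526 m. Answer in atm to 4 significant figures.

P ≈ 0.4128 atm

Scale height: H = RT/g = 287.0 × 288.1 / 9.80 = 8437.2 m.
Between two levels, P₂ = P₁ exp(−Δz/H) with Δz = z₂ − z₁.
Δz = 7526.0 − 3617.0 = 3909.0 m; Δz/H = 3909.0/8437.2 = 0.46331.
P₂ = 0.6560 × exp(−0.46331) = 0.6560 × 0.62920 = 0.41276 atm.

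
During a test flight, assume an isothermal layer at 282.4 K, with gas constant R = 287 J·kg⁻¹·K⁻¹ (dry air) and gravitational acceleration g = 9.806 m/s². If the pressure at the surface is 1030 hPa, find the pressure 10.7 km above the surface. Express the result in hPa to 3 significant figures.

P ≈ 282 hPa

Scale height: H = RT/g = 287 × 282.4 / 9.806 = 8265.2 m.
Barometric formula: P = P₀ exp(−z/H).
z/H = 10700/8265.2 = 1.2946; exp(−1.2946) = 0.27401.
P = 1030 × 0.27401 = 282.23 hPa.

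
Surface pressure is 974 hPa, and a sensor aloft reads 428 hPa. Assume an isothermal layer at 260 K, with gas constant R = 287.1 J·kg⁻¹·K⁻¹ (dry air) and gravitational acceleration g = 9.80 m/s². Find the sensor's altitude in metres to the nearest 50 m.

Scale height: H = RT/g = 287.1 × 260 / 9.80 = 7616.9 m.
Invert the barometric formula: z = H ln(P₀/P).
P₀/P = 974/428 = 2.2757; ln(2.2757) = 0.82229.
z = 7616.9 × 0.82229 = 6263.3 m.

z ≈ 6250 m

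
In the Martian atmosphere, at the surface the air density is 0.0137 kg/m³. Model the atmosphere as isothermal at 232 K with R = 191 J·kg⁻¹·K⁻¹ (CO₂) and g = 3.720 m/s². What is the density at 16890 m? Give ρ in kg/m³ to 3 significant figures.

ρ ≈ 0.00332 kg/m³

Scale height: H = RT/g = 191 × 232 / 3.720 = 11912 m.
In an isothermal atmosphere, density decays like pressure: ρ = ρ₀ exp(−z/H).
z/H = 16890/11912 = 1.4179; exp(−1.4179) = 0.24222.
ρ = 0.0137 × 0.24222 = 0.0033184 kg/m³.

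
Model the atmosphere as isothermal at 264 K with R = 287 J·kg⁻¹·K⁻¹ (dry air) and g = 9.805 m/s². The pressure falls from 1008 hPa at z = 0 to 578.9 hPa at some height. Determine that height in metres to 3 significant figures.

Scale height: H = RT/g = 287 × 264 / 9.805 = 7727.5 m.
Invert the barometric formula: z = H ln(P₀/P).
P₀/P = 1008/578.9 = 1.7412; ln(1.7412) = 0.55457.
z = 7727.5 × 0.55457 = 4285.4 m.

z ≈ 4290 m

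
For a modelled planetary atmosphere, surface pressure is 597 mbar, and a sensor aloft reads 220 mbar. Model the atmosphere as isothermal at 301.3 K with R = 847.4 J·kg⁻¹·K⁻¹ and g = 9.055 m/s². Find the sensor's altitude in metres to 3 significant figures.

Scale height: H = RT/g = 847.4 × 301.3 / 9.055 = 28197 m.
Invert the barometric formula: z = H ln(P₀/P).
P₀/P = 597/220 = 2.7136; ln(2.7136) = 0.99828.
z = 28197 × 0.99828 = 28149 m.

z ≈ 28100 m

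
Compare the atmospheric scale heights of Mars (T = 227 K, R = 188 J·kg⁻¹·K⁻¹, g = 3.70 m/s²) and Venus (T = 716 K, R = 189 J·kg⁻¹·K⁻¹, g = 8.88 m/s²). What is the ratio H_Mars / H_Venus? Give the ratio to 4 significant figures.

H = RT/g for each body.
H_Mars = 188 × 227 / 3.70 = 11534 m.
H_Venus = 189 × 716 / 8.88 = 15239 m.
H_Mars/H_Venus = 11534/15239 = 0.75687.

H_Mars/H_Venus ≈ 0.7569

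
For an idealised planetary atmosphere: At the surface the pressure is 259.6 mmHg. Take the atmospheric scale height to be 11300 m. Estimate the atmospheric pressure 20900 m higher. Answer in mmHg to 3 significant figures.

Barometric formula: P = P₀ exp(−z/H).
z/H = 20900/11300 = 1.8496; exp(−1.8496) = 0.15730.
P = 259.6 × 0.15730 = 40.835 mmHg.

P ≈ 40.8 mmHg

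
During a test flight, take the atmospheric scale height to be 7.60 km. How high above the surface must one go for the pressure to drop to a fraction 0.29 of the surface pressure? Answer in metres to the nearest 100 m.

Set P/P₀ = exp(−z/H) = 0.29, so z = −H ln(0.29).
−ln(0.29) = 1.2379; z = 7600.0 × 1.2379 = 9408.0 m.

z ≈ 9400 m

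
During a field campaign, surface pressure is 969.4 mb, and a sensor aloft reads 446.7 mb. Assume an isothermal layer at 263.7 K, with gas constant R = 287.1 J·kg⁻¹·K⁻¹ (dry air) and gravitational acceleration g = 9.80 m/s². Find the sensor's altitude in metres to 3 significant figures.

Scale height: H = RT/g = 287.1 × 263.7 / 9.80 = 7725.3 m.
Invert the barometric formula: z = H ln(P₀/P).
P₀/P = 969.4/446.7 = 2.1701; ln(2.1701) = 0.77477.
z = 7725.3 × 0.77477 = 5985.3 m.

z ≈ 5990 m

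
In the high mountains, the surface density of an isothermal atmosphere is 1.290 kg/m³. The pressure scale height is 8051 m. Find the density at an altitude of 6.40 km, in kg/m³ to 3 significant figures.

In an isothermal atmosphere, density decays like pressure: ρ = ρ₀ exp(−z/H).
z/H = 6400.0/8051.0 = 0.79493; exp(−0.79493) = 0.45161.
ρ = 1.290 × 0.45161 = 0.58258 kg/m³.

ρ ≈ 0.583 kg/m³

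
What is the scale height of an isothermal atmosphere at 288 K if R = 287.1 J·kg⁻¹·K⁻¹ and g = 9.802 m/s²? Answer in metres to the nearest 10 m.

The scale height of an isothermal atmosphere is H = RT/g.
H = 287.1 × 288 / 9.802 = 82685/9.802 = 8435.5 m.

H ≈ 8440 m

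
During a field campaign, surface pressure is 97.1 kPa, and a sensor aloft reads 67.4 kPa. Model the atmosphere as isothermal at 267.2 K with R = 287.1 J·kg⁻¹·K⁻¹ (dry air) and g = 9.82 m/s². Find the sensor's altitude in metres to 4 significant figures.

z ≈ 2852 m

Scale height: H = RT/g = 287.1 × 267.2 / 9.82 = 7811.9 m.
Invert the barometric formula: z = H ln(P₀/P).
P₀/P = 97.1/67.4 = 1.4407; ln(1.4407) = 0.36513.
z = 7811.9 × 0.36513 = 2852.4 m.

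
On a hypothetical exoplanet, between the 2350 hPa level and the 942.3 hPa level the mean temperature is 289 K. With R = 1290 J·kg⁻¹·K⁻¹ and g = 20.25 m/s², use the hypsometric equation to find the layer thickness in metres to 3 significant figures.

Δz ≈ 16800 m

Hypsometric equation: Δz = (R T̄/g) ln(P₁/P₂).
R T̄/g = 1290 × 289 / 20.25 = 18410 m.
ln(2350/942.3) = ln(2.4939) = 0.91385.
Δz = 18410 × 0.91385 = 16824 m.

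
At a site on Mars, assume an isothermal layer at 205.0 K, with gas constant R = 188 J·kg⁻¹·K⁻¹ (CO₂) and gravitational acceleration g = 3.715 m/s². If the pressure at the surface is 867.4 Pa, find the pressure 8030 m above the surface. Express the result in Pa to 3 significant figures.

P ≈ 400 Pa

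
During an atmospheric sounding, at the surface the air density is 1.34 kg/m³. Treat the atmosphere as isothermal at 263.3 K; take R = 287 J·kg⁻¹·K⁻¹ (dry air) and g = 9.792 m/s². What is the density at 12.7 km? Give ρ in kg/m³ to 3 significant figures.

Scale height: H = RT/g = 287 × 263.3 / 9.792 = 7717.2 m.
In an isothermal atmosphere, density decays like pressure: ρ = ρ₀ exp(−z/H).
z/H = 12700/7717.2 = 1.6457; exp(−1.6457) = 0.19288.
ρ = 1.34 × 0.19288 = 0.25846 kg/m³.

ρ ≈ 0.258 kg/m³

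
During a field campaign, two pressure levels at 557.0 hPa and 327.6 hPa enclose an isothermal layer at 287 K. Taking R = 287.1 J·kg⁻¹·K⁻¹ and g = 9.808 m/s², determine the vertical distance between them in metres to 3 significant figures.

Δz ≈ 4460 m

Hypsometric equation: Δz = (R T̄/g) ln(P₁/P₂).
R T̄/g = 287.1 × 287 / 9.808 = 8401.1 m.
ln(557.0/327.6) = ln(1.7002) = 0.53075.
Δz = 8401.1 × 0.53075 = 4458.9 m.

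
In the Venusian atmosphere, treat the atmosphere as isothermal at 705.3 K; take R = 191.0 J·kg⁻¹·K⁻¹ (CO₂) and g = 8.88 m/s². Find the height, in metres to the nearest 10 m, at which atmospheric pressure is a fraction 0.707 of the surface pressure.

z ≈ 5260 m

Scale height: H = RT/g = 191.0 × 705.3 / 8.88 = 15170 m.
Set P/P₀ = exp(−z/H) = 0.707, so z = −H ln(0.707).
−ln(0.707) = 0.34672; z = 15170 × 0.34672 = 5259.7 m.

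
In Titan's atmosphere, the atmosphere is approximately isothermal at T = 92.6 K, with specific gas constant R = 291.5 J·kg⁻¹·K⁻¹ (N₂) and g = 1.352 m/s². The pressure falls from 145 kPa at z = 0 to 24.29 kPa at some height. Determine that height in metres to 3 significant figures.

z ≈ 35700 m

Scale height: H = RT/g = 291.5 × 92.6 / 1.352 = 19965 m.
Invert the barometric formula: z = H ln(P₀/P).
P₀/P = 145/24.29 = 5.9695; ln(5.9695) = 1.7867.
z = 19965 × 1.7867 = 35671 m.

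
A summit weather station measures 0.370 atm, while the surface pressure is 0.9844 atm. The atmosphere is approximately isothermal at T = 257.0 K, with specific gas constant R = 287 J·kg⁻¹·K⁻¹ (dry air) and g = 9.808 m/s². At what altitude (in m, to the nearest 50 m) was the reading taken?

z ≈ 7350 m

Scale height: H = RT/g = 287 × 257.0 / 9.808 = 7520.3 m.
Invert the barometric formula: z = H ln(P₀/P).
P₀/P = 0.9844/0.370 = 2.6605; ln(2.6605) = 0.97851.
z = 7520.3 × 0.97851 = 7358.7 m.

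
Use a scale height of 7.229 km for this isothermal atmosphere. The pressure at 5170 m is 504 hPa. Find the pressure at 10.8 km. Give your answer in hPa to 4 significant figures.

Between two levels, P₂ = P₁ exp(−Δz/H) with Δz = z₂ − z₁.
Δz = 10800 − 5170.0 = 5630.0 m; Δz/H = 5630.0/7229.0 = 0.77881.
P₂ = 504 × exp(−0.77881) = 504 × 0.45895 = 231.31 hPa.

P ≈ 231.3 hPa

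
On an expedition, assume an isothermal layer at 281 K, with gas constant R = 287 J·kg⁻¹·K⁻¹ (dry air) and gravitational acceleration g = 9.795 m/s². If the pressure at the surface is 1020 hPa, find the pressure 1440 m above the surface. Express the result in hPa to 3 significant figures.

P ≈ 856 hPa

Scale height: H = RT/g = 287 × 281 / 9.795 = 8233.5 m.
Barometric formula: P = P₀ exp(−z/H).
z/H = 1440.0/8233.5 = 0.17490; exp(−0.17490) = 0.83954.
P = 1020 × 0.83954 = 856.33 hPa.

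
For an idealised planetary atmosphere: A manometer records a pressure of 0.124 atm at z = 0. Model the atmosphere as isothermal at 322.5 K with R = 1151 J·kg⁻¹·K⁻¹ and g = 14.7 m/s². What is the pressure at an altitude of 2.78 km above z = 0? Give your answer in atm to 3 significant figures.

Scale height: H = RT/g = 1151 × 322.5 / 14.7 = 25252 m.
Barometric formula: P = P₀ exp(−z/H).
z/H = 2780.0/25252 = 0.11009; exp(−0.11009) = 0.89575.
P = 0.124 × 0.89575 = 0.11107 atm.

P ≈ 0.111 atm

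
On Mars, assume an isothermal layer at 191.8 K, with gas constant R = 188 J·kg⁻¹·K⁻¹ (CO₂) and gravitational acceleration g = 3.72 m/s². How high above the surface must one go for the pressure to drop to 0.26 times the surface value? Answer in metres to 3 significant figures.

Scale height: H = RT/g = 188 × 191.8 / 3.72 = 9693.1 m.
Set P/P₀ = exp(−z/H) = 0.26, so z = −H ln(0.26).
−ln(0.26) = 1.3471; z = 9693.1 × 1.3471 = 13058 m.

z ≈ 13100 m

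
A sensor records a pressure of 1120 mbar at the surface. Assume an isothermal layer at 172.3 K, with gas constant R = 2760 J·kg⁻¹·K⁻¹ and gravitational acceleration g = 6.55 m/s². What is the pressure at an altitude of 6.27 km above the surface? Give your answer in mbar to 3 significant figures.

P ≈ 1030 mbar

Scale height: H = RT/g = 2760 × 172.3 / 6.55 = 72603 m.
Barometric formula: P = P₀ exp(−z/H).
z/H = 6270.0/72603 = 0.086360; exp(−0.086360) = 0.91726.
P = 1120 × 0.91726 = 1027.3 mbar.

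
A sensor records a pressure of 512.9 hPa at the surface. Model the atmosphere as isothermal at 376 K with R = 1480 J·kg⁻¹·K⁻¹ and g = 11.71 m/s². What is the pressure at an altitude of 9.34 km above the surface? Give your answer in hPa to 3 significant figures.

P ≈ 421 hPa

Scale height: H = RT/g = 1480 × 376 / 11.71 = 47522 m.
Barometric formula: P = P₀ exp(−z/H).
z/H = 9340.0/47522 = 0.19654; exp(−0.19654) = 0.82157.
P = 512.9 × 0.82157 = 421.38 hPa.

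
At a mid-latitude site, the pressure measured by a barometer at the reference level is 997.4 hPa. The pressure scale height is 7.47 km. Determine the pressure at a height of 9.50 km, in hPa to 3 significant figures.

Barometric formula: P = P₀ exp(−z/H).
z/H = 9500.0/7470.0 = 1.2718; exp(−1.2718) = 0.28033.
P = 997.4 × 0.28033 = 279.60 hPa.

P ≈ 280 hPa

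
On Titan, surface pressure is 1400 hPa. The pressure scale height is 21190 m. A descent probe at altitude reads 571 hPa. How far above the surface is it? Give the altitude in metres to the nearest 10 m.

Invert the barometric formula: z = H ln(P₀/P).
P₀/P = 1400/571 = 2.4518; ln(2.4518) = 0.89682.
z = 21190 × 0.89682 = 19004 m.

z ≈ 19000 m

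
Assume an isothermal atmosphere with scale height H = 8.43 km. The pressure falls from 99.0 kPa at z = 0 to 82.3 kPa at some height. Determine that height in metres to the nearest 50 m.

Invert the barometric formula: z = H ln(P₀/P).
P₀/P = 99.0/82.3 = 1.2029; ln(1.2029) = 0.18474.
z = 8430.0 × 0.18474 = 1557.4 m.

z ≈ 1550 m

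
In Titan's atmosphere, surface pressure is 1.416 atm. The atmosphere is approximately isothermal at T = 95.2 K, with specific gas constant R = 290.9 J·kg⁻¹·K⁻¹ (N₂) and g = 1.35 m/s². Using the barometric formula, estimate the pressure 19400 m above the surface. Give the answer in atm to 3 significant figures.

P ≈ 0.550 atm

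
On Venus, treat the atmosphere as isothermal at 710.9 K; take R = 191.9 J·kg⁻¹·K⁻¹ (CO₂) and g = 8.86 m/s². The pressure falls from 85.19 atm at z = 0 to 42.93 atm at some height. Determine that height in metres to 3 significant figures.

z ≈ 10600 m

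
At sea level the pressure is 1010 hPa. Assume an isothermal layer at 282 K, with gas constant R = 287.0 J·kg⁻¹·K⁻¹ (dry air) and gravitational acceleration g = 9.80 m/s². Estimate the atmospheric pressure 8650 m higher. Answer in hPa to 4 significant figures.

Scale height: H = RT/g = 287.0 × 282 / 9.80 = 8258.6 m.
Barometric formula: P = P₀ exp(−z/H).
z/H = 8650.0/8258.6 = 1.0474; exp(−1.0474) = 0.35085.
P = 1010 × 0.35085 = 354.36 hPa.

P ≈ 354.4 hPa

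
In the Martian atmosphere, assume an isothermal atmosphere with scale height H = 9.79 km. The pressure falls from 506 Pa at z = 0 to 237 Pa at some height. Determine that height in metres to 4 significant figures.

Invert the barometric formula: z = H ln(P₀/P).
P₀/P = 506/237 = 2.1350; ln(2.1350) = 0.75847.
z = 9790.0 × 0.75847 = 7425.4 m.

z ≈ 7425 m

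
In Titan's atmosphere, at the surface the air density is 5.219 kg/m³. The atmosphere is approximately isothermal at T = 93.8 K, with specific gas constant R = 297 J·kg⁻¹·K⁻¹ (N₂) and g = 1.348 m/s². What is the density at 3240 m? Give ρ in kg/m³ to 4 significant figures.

ρ ≈ 4.462 kg/m³

Scale height: H = RT/g = 297 × 93.8 / 1.348 = 20667 m.
In an isothermal atmosphere, density decays like pressure: ρ = ρ₀ exp(−z/H).
z/H = 3240.0/20667 = 0.15677; exp(−0.15677) = 0.85490.
ρ = 5.219 × 0.85490 = 4.4617 kg/m³.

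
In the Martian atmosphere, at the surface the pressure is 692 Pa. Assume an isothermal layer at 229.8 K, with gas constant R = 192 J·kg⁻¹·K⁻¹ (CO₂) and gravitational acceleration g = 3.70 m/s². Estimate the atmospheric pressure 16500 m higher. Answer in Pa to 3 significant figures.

P ≈ 173 Pa

Scale height: H = RT/g = 192 × 229.8 / 3.70 = 11925 m.
Barometric formula: P = P₀ exp(−z/H).
z/H = 16500/11925 = 1.3836; exp(−1.3836) = 0.25067.
P = 692 × 0.25067 = 173.46 Pa.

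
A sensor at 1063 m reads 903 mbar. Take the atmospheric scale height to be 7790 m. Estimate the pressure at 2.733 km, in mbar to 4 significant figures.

Between two levels, P₂ = P₁ exp(−Δz/H) with Δz = z₂ − z₁.
Δz = 2733.0 − 1063.0 = 1670.0 m; Δz/H = 1670.0/7790.0 = 0.21438.
P₂ = 903 × exp(−0.21438) = 903 × 0.80704 = 728.76 mbar.

P ≈ 728.8 mbar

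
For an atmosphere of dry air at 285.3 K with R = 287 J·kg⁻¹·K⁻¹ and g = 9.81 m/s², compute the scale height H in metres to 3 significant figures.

The scale height of an isothermal atmosphere is H = RT/g.
H = 287 × 285.3 / 9.81 = 81881/9.81 = 8346.7 m.

H ≈ 8350 m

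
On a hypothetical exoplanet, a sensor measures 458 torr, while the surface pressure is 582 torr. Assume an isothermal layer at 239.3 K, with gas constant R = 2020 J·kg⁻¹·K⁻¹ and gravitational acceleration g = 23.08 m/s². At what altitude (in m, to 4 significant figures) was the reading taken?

z ≈ 5018 m

Scale height: H = RT/g = 2020 × 239.3 / 23.08 = 20944 m.
Invert the barometric formula: z = H ln(P₀/P).
P₀/P = 582/458 = 1.2707; ln(1.2707) = 0.23957.
z = 20944 × 0.23957 = 5017.6 m.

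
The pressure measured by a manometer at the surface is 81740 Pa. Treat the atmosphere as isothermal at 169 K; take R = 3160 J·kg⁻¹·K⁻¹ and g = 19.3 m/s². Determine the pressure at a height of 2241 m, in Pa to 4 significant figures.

Scale height: H = RT/g = 3160 × 169 / 19.3 = 27670 m.
Barometric formula: P = P₀ exp(−z/H).
z/H = 2241.0/27670 = 0.080990; exp(−0.080990) = 0.92220.
P = 81740 × 0.92220 = 75381 Pa.

P ≈ 75380 Pa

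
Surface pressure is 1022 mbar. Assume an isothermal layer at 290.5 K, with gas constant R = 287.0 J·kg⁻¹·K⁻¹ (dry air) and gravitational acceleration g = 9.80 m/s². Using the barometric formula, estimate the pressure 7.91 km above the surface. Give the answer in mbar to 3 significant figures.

Scale height: H = RT/g = 287.0 × 290.5 / 9.80 = 8507.5 m.
Barometric formula: P = P₀ exp(−z/H).
z/H = 7910.0/8507.5 = 0.92977; exp(−0.92977) = 0.39464.
P = 1022 × 0.39464 = 403.32 mbar.

P ≈ 403 mbar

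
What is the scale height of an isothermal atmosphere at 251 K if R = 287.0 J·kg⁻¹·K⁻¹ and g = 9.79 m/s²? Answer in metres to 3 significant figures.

H ≈ 7360 m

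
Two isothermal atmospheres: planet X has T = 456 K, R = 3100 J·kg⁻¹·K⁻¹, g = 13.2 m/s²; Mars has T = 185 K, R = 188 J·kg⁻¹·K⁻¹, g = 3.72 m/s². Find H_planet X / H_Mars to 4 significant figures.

H = RT/g for each body.
H_planet X = 3100 × 456 / 13.2 = 107090 m.
H_Mars = 188 × 185 / 3.72 = 9349.5 m.
H_planet X/H_Mars = 107090/9349.5 = 11.454.

H_planet X/H_Mars ≈ 11.45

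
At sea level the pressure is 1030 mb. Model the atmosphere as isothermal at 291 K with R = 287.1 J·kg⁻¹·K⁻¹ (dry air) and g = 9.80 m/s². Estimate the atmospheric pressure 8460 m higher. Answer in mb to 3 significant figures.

P ≈ 382 mb

Scale height: H = RT/g = 287.1 × 291 / 9.80 = 8525.1 m.
Barometric formula: P = P₀ exp(−z/H).
z/H = 8460.0/8525.1 = 0.99236; exp(−0.99236) = 0.37070.
P = 1030 × 0.37070 = 381.82 mb.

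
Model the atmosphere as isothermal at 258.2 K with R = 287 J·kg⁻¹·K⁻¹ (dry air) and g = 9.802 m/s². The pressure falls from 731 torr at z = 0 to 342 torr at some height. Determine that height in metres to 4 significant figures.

Scale height: H = RT/g = 287 × 258.2 / 9.802 = 7560.0 m.
Invert the barometric formula: z = H ln(P₀/P).
P₀/P = 731/342 = 2.1374; ln(2.1374) = 0.75959.
z = 7560.0 × 0.75959 = 5742.5 m.

z ≈ 5743 m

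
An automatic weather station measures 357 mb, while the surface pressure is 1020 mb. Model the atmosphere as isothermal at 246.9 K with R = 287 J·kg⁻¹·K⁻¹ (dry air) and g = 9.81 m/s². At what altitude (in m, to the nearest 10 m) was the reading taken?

z ≈ 7580 m

Scale height: H = RT/g = 287 × 246.9 / 9.81 = 7223.3 m.
Invert the barometric formula: z = H ln(P₀/P).
P₀/P = 1020/357 = 2.8571; ln(2.8571) = 1.0498.
z = 7223.3 × 1.0498 = 7583.0 m.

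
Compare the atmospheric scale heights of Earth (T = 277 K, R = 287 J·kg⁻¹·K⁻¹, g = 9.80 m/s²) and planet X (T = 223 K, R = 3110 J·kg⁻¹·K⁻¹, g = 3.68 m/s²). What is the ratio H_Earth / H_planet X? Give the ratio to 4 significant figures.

H = RT/g for each body.
H_Earth = 287 × 277 / 9.80 = 8112.1 m.
H_planet X = 3110 × 223 / 3.68 = 188460 m.
H_Earth/H_planet X = 8112.1/188460 = 0.043044.

H_Earth/H_planet X ≈ 0.04304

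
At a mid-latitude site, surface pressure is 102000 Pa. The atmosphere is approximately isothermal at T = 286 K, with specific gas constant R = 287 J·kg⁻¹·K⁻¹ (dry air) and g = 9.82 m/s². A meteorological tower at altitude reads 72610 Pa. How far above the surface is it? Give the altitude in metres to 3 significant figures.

Scale height: H = RT/g = 287 × 286 / 9.82 = 8358.7 m.
Invert the barometric formula: z = H ln(P₀/P).
P₀/P = 102000/72610 = 1.4048; ln(1.4048) = 0.33989.
z = 8358.7 × 0.33989 = 2841.0 m.

z ≈ 2840 m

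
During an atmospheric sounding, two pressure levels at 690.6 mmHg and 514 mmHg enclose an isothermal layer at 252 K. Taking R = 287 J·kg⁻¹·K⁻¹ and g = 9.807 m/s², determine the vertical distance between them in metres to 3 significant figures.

Hypsometric equation: Δz = (R T̄/g) ln(P₁/P₂).
R T̄/g = 287 × 252 / 9.807 = 7374.7 m.
ln(690.6/514) = ln(1.3436) = 0.29535.
Δz = 7374.7 × 0.29535 = 2178.1 m.

Δz ≈ 2180 m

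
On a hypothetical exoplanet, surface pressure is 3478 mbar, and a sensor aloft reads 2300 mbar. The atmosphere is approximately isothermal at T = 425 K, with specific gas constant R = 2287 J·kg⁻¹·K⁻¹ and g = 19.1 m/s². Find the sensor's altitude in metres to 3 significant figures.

Scale height: H = RT/g = 2287 × 425 / 19.1 = 50889 m.
Invert the barometric formula: z = H ln(P₀/P).
P₀/P = 3478/2300 = 1.5122; ln(1.5122) = 0.41357.
z = 50889 × 0.41357 = 21046 m.

z ≈ 21000 m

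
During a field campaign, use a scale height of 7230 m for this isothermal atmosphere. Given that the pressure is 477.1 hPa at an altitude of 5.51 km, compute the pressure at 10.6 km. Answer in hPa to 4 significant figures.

P ≈ 236.0 hPa

Between two levels, P₂ = P₁ exp(−Δz/H) with Δz = z₂ − z₁.
Δz = 10600 − 5510.0 = 5090.0 m; Δz/H = 5090.0/7230.0 = 0.70401.
P₂ = 477.1 × exp(−0.70401) = 477.1 × 0.49460 = 235.97 hPa.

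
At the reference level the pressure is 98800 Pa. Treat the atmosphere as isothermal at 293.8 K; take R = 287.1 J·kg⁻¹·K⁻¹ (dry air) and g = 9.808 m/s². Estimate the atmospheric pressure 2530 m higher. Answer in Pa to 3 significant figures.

P ≈ 73600 Pa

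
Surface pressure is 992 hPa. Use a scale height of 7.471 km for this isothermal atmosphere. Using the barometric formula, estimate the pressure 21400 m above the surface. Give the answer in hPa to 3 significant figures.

P ≈ 56.6 hPa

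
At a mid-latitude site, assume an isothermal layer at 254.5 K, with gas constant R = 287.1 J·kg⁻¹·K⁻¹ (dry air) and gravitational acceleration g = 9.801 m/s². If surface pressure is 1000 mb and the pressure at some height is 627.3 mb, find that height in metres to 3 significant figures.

Scale height: H = RT/g = 287.1 × 254.5 / 9.801 = 7455.1 m.
Invert the barometric formula: z = H ln(P₀/P).
P₀/P = 1000/627.3 = 1.5941; ln(1.5941) = 0.46631.
z = 7455.1 × 0.46631 = 3476.4 m.

z ≈ 3480 m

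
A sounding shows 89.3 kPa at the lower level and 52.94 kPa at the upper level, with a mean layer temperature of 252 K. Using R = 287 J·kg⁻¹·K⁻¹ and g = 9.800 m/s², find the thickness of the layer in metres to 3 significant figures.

Δz ≈ 3860 m

Hypsometric equation: Δz = (R T̄/g) ln(P₁/P₂).
R T̄/g = 287 × 252 / 9.800 = 7380.0 m.
ln(89.3/52.94) = ln(1.6868) = 0.52283.
Δz = 7380.0 × 0.52283 = 3858.5 m.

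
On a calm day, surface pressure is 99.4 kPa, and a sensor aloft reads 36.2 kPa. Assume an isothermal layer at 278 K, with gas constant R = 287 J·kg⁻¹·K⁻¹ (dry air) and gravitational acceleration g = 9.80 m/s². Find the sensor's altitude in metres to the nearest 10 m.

z ≈ 8220 m

Scale height: H = RT/g = 287 × 278 / 9.80 = 8141.4 m.
Invert the barometric formula: z = H ln(P₀/P).
P₀/P = 99.4/36.2 = 2.7459; ln(2.7459) = 1.0101.
z = 8141.4 × 1.0101 = 8223.6 m.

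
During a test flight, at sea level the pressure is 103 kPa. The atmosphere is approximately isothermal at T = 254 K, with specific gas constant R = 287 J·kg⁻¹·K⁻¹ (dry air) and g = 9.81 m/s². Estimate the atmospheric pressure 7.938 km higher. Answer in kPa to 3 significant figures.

Scale height: H = RT/g = 287 × 254 / 9.81 = 7431.0 m.
Barometric formula: P = P₀ exp(−z/H).
z/H = 7938.0/7431.0 = 1.0682; exp(−1.0682) = 0.34363.
P = 103 × 0.34363 = 35.394 kPa.

P ≈ 35.4 kPa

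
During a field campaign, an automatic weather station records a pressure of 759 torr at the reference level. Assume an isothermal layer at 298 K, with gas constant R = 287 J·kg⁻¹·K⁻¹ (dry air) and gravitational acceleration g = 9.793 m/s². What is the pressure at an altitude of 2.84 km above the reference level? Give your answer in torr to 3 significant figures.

P ≈ 548 torr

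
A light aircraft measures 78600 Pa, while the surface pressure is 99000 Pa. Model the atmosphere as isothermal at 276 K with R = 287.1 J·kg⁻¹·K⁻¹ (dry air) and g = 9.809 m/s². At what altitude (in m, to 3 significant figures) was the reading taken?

Scale height: H = RT/g = 287.1 × 276 / 9.809 = 8078.3 m.
Invert the barometric formula: z = H ln(P₀/P).
P₀/P = 99000/78600 = 1.2595; ln(1.2595) = 0.23071.
z = 8078.3 × 0.23071 = 1863.7 m.

z ≈ 1860 m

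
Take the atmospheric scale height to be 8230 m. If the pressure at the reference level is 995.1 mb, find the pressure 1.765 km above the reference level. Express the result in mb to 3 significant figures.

Barometric formula: P = P₀ exp(−z/H).
z/H = 1765.0/8230.0 = 0.21446; exp(−0.21446) = 0.80698.
P = 995.1 × 0.80698 = 803.03 mb.

P ≈ 803 mb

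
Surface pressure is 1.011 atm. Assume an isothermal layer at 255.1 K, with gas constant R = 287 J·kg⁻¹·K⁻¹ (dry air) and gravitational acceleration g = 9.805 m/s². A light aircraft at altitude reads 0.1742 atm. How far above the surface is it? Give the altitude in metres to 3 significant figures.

z ≈ 13100 m

Scale height: H = RT/g = 287 × 255.1 / 9.805 = 7467.0 m.
Invert the barometric formula: z = H ln(P₀/P).
P₀/P = 1.011/0.1742 = 5.8037; ln(5.8037) = 1.7585.
z = 7467.0 × 1.7585 = 13131 m.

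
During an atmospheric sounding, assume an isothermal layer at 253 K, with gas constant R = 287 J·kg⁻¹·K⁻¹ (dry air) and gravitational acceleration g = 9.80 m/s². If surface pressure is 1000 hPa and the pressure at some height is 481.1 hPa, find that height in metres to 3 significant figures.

z ≈ 5420 m

Scale height: H = RT/g = 287 × 253 / 9.80 = 7409.3 m.
Invert the barometric formula: z = H ln(P₀/P).
P₀/P = 1000/481.1 = 2.0786; ln(2.0786) = 0.73169.
z = 7409.3 × 0.73169 = 5421.3 m.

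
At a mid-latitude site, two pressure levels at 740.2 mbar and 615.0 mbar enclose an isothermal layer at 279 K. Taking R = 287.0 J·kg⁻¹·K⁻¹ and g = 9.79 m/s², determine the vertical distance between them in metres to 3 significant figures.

Hypsometric equation: Δz = (R T̄/g) ln(P₁/P₂).
R T̄/g = 287.0 × 279 / 9.79 = 8179.1 m.
ln(740.2/615.0) = ln(1.2036) = 0.18532.
Δz = 8179.1 × 0.18532 = 1515.8 m.

Δz ≈ 1520 m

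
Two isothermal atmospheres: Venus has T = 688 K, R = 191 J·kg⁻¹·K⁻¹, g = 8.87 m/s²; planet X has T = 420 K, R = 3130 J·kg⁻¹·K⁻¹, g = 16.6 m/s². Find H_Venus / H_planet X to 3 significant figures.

H_Venus/H_planet X ≈ 0.187

H = RT/g for each body.
H_Venus = 191 × 688 / 8.87 = 14815 m.
H_planet X = 3130 × 420 / 16.6 = 79193 m.
H_Venus/H_planet X = 14815/79193 = 0.18707.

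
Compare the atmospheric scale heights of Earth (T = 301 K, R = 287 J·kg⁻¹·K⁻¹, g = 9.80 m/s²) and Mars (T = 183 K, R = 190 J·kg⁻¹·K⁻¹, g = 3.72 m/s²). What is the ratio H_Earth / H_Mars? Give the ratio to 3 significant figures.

H_Earth/H_Mars ≈ 0.943

H = RT/g for each body.
H_Earth = 287 × 301 / 9.80 = 8815.0 m.
H_Mars = 190 × 183 / 3.72 = 9346.8 m.
H_Earth/H_Mars = 8815.0/9346.8 = 0.94310.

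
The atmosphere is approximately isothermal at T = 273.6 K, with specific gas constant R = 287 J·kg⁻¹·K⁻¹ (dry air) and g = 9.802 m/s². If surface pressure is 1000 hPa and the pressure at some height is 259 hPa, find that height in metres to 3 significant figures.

z ≈ 10800 m

Scale height: H = RT/g = 287 × 273.6 / 9.802 = 8010.9 m.
Invert the barometric formula: z = H ln(P₀/P).
P₀/P = 1000/259 = 3.8610; ln(3.8610) = 1.3509.
z = 8010.9 × 1.3509 = 10822 m.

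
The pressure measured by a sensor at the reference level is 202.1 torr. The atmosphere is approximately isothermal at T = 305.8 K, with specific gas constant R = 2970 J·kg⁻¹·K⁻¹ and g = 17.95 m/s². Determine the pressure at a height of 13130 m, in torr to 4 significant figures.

P ≈ 155.9 torr

Scale height: H = RT/g = 2970 × 305.8 / 17.95 = 50598 m.
Barometric formula: P = P₀ exp(−z/H).
z/H = 13130/50598 = 0.25950; exp(−0.25950) = 0.77144.
P = 202.1 × 0.77144 = 155.91 torr.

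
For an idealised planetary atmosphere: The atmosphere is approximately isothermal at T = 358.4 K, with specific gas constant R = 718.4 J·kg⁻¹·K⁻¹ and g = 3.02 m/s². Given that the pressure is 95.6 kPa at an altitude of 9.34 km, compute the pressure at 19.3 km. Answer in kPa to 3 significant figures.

P ≈ 85.1 kPa

Scale height: H = RT/g = 718.4 × 358.4 / 3.02 = 85256 m.
Between two levels, P₂ = P₁ exp(−Δz/H) with Δz = z₂ − z₁.
Δz = 19300 − 9340.0 = 9960.0 m; Δz/H = 9960.0/85256 = 0.11682.
P₂ = 95.6 × exp(−0.11682) = 95.6 × 0.88975 = 85.060 kPa.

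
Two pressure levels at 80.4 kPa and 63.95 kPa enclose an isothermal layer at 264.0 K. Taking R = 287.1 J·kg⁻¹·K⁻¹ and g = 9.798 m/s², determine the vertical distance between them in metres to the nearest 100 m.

Hypsometric equation: Δz = (R T̄/g) ln(P₁/P₂).
R T̄/g = 287.1 × 264.0 / 9.798 = 7735.7 m.
ln(80.4/63.95) = ln(1.2572) = 0.22889.
Δz = 7735.7 × 0.22889 = 1770.6 m.

Δz ≈ 1800 m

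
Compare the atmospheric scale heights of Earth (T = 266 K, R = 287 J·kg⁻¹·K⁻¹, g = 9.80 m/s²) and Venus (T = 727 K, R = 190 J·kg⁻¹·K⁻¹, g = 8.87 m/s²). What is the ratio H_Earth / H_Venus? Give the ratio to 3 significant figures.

H_Earth/H_Venus ≈ 0.500

H = RT/g for each body.
H_Earth = 287 × 266 / 9.80 = 7790.0 m.
H_Venus = 190 × 727 / 8.87 = 15573 m.
H_Earth/H_Venus = 7790.0/15573 = 0.50022.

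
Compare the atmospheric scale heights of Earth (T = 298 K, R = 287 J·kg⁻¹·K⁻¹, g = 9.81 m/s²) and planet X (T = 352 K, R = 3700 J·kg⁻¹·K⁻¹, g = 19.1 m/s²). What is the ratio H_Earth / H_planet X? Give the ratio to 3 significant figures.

H_Earth/H_planet X ≈ 0.128

H = RT/g for each body.
H_Earth = 287 × 298 / 9.81 = 8718.2 m.
H_planet X = 3700 × 352 / 19.1 = 68188 m.
H_Earth/H_planet X = 8718.2/68188 = 0.12786.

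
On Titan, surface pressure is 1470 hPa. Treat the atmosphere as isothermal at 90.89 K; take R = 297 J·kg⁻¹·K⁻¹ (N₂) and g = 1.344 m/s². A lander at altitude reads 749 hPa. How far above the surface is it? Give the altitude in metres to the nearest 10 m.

Scale height: H = RT/g = 297 × 90.89 / 1.344 = 20085 m.
Invert the barometric formula: z = H ln(P₀/P).
P₀/P = 1470/749 = 1.9626; ln(1.9626) = 0.67427.
z = 20085 × 0.67427 = 13543 m.

z ≈ 13540 m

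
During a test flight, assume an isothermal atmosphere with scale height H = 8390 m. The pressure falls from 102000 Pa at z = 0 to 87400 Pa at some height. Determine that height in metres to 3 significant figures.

z ≈ 1300 m

Invert the barometric formula: z = H ln(P₀/P).
P₀/P = 102000/87400 = 1.1670; ln(1.1670) = 0.15444.
z = 8390.0 × 0.15444 = 1295.8 m.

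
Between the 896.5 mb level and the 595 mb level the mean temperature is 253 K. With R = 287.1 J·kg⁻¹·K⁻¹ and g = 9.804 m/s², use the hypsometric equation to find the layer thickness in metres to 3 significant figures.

Δz ≈ 3040 m

Hypsometric equation: Δz = (R T̄/g) ln(P₁/P₂).
R T̄/g = 287.1 × 253 / 9.804 = 7408.8 m.
ln(896.5/595) = ln(1.5067) = 0.40992.
Δz = 7408.8 × 0.40992 = 3037.0 m.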